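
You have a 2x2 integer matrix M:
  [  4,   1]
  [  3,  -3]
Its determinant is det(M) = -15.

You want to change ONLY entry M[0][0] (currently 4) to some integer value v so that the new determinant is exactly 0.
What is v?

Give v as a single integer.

Answer: -1

Derivation:
det is linear in entry M[0][0]: det = old_det + (v - 4) * C_00
Cofactor C_00 = -3
Want det = 0: -15 + (v - 4) * -3 = 0
  (v - 4) = 15 / -3 = -5
  v = 4 + (-5) = -1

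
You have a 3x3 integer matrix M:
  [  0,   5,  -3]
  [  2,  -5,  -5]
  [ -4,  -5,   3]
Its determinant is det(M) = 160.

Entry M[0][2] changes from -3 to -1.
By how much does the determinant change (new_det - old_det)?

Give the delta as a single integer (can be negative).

Answer: -60

Derivation:
Cofactor C_02 = -30
Entry delta = -1 - -3 = 2
Det delta = entry_delta * cofactor = 2 * -30 = -60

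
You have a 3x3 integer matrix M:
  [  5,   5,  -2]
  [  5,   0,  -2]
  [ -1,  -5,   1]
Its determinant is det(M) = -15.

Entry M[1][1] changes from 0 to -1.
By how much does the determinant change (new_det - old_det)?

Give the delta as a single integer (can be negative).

Cofactor C_11 = 3
Entry delta = -1 - 0 = -1
Det delta = entry_delta * cofactor = -1 * 3 = -3

Answer: -3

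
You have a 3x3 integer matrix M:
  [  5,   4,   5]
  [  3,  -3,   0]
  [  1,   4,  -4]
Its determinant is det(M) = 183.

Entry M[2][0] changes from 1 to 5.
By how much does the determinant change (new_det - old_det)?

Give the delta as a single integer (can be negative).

Cofactor C_20 = 15
Entry delta = 5 - 1 = 4
Det delta = entry_delta * cofactor = 4 * 15 = 60

Answer: 60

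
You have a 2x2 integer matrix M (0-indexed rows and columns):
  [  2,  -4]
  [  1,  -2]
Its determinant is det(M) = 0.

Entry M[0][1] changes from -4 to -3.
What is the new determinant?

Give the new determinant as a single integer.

det is linear in row 0: changing M[0][1] by delta changes det by delta * cofactor(0,1).
Cofactor C_01 = (-1)^(0+1) * minor(0,1) = -1
Entry delta = -3 - -4 = 1
Det delta = 1 * -1 = -1
New det = 0 + -1 = -1

Answer: -1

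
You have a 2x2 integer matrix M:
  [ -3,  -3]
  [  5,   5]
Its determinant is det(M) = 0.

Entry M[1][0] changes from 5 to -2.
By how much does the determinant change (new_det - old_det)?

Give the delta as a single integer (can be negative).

Answer: -21

Derivation:
Cofactor C_10 = 3
Entry delta = -2 - 5 = -7
Det delta = entry_delta * cofactor = -7 * 3 = -21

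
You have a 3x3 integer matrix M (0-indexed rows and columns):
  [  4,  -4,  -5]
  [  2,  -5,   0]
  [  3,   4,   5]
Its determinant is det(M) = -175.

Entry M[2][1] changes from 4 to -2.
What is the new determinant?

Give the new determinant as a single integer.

Answer: -115

Derivation:
det is linear in row 2: changing M[2][1] by delta changes det by delta * cofactor(2,1).
Cofactor C_21 = (-1)^(2+1) * minor(2,1) = -10
Entry delta = -2 - 4 = -6
Det delta = -6 * -10 = 60
New det = -175 + 60 = -115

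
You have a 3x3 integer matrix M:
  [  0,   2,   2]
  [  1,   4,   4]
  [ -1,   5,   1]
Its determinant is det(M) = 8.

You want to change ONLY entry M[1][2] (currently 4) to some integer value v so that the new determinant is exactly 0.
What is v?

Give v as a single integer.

det is linear in entry M[1][2]: det = old_det + (v - 4) * C_12
Cofactor C_12 = -2
Want det = 0: 8 + (v - 4) * -2 = 0
  (v - 4) = -8 / -2 = 4
  v = 4 + (4) = 8

Answer: 8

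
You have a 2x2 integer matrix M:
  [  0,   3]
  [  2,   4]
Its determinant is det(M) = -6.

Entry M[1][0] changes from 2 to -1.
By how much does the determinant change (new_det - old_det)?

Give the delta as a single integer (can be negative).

Answer: 9

Derivation:
Cofactor C_10 = -3
Entry delta = -1 - 2 = -3
Det delta = entry_delta * cofactor = -3 * -3 = 9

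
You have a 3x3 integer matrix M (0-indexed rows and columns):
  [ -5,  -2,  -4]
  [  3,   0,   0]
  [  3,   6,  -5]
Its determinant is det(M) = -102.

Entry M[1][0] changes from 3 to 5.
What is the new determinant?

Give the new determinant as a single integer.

Answer: -170

Derivation:
det is linear in row 1: changing M[1][0] by delta changes det by delta * cofactor(1,0).
Cofactor C_10 = (-1)^(1+0) * minor(1,0) = -34
Entry delta = 5 - 3 = 2
Det delta = 2 * -34 = -68
New det = -102 + -68 = -170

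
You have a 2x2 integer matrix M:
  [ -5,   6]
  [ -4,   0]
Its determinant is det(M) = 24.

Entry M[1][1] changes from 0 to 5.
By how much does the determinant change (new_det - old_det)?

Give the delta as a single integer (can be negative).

Cofactor C_11 = -5
Entry delta = 5 - 0 = 5
Det delta = entry_delta * cofactor = 5 * -5 = -25

Answer: -25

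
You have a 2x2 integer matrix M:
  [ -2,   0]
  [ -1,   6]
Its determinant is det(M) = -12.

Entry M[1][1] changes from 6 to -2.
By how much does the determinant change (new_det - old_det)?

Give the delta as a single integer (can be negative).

Answer: 16

Derivation:
Cofactor C_11 = -2
Entry delta = -2 - 6 = -8
Det delta = entry_delta * cofactor = -8 * -2 = 16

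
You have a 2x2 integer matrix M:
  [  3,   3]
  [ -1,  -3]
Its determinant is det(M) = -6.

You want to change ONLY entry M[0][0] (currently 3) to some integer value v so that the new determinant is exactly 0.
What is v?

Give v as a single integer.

Answer: 1

Derivation:
det is linear in entry M[0][0]: det = old_det + (v - 3) * C_00
Cofactor C_00 = -3
Want det = 0: -6 + (v - 3) * -3 = 0
  (v - 3) = 6 / -3 = -2
  v = 3 + (-2) = 1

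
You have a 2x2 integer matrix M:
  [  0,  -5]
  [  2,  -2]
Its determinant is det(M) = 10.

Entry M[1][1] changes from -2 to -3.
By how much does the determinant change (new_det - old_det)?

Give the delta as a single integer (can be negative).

Answer: 0

Derivation:
Cofactor C_11 = 0
Entry delta = -3 - -2 = -1
Det delta = entry_delta * cofactor = -1 * 0 = 0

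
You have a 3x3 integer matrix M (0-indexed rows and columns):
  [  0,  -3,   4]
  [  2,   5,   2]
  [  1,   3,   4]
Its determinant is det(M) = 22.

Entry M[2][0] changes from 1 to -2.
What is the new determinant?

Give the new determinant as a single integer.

det is linear in row 2: changing M[2][0] by delta changes det by delta * cofactor(2,0).
Cofactor C_20 = (-1)^(2+0) * minor(2,0) = -26
Entry delta = -2 - 1 = -3
Det delta = -3 * -26 = 78
New det = 22 + 78 = 100

Answer: 100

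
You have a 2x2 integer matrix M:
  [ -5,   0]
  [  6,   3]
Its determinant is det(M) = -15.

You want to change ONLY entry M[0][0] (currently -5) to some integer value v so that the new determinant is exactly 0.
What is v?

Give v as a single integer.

det is linear in entry M[0][0]: det = old_det + (v - -5) * C_00
Cofactor C_00 = 3
Want det = 0: -15 + (v - -5) * 3 = 0
  (v - -5) = 15 / 3 = 5
  v = -5 + (5) = 0

Answer: 0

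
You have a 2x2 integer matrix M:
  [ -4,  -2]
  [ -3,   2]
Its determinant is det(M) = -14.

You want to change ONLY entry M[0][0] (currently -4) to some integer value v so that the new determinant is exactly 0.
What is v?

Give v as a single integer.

det is linear in entry M[0][0]: det = old_det + (v - -4) * C_00
Cofactor C_00 = 2
Want det = 0: -14 + (v - -4) * 2 = 0
  (v - -4) = 14 / 2 = 7
  v = -4 + (7) = 3

Answer: 3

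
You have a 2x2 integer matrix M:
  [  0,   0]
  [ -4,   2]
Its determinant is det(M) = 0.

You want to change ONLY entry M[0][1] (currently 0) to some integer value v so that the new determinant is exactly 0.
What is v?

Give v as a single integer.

det is linear in entry M[0][1]: det = old_det + (v - 0) * C_01
Cofactor C_01 = 4
Want det = 0: 0 + (v - 0) * 4 = 0
  (v - 0) = 0 / 4 = 0
  v = 0 + (0) = 0

Answer: 0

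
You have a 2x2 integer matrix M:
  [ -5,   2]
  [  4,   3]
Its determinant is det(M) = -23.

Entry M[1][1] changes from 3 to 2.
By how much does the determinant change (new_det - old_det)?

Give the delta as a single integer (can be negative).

Cofactor C_11 = -5
Entry delta = 2 - 3 = -1
Det delta = entry_delta * cofactor = -1 * -5 = 5

Answer: 5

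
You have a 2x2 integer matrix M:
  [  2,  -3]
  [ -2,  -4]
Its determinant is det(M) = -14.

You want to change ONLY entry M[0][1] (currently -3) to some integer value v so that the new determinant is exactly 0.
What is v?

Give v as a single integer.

det is linear in entry M[0][1]: det = old_det + (v - -3) * C_01
Cofactor C_01 = 2
Want det = 0: -14 + (v - -3) * 2 = 0
  (v - -3) = 14 / 2 = 7
  v = -3 + (7) = 4

Answer: 4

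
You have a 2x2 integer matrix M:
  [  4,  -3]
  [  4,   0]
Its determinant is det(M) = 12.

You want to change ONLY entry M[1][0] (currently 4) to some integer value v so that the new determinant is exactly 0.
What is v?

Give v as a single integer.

det is linear in entry M[1][0]: det = old_det + (v - 4) * C_10
Cofactor C_10 = 3
Want det = 0: 12 + (v - 4) * 3 = 0
  (v - 4) = -12 / 3 = -4
  v = 4 + (-4) = 0

Answer: 0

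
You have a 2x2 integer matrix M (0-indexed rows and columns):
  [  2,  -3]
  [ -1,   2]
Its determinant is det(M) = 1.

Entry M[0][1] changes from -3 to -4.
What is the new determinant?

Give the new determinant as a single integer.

det is linear in row 0: changing M[0][1] by delta changes det by delta * cofactor(0,1).
Cofactor C_01 = (-1)^(0+1) * minor(0,1) = 1
Entry delta = -4 - -3 = -1
Det delta = -1 * 1 = -1
New det = 1 + -1 = 0

Answer: 0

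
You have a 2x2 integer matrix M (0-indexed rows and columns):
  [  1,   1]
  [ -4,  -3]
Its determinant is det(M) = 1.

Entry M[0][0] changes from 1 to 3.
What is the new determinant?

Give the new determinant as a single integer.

Answer: -5

Derivation:
det is linear in row 0: changing M[0][0] by delta changes det by delta * cofactor(0,0).
Cofactor C_00 = (-1)^(0+0) * minor(0,0) = -3
Entry delta = 3 - 1 = 2
Det delta = 2 * -3 = -6
New det = 1 + -6 = -5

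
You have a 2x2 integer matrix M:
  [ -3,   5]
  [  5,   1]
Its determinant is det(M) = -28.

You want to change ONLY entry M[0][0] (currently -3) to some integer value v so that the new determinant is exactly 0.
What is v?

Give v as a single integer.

Answer: 25

Derivation:
det is linear in entry M[0][0]: det = old_det + (v - -3) * C_00
Cofactor C_00 = 1
Want det = 0: -28 + (v - -3) * 1 = 0
  (v - -3) = 28 / 1 = 28
  v = -3 + (28) = 25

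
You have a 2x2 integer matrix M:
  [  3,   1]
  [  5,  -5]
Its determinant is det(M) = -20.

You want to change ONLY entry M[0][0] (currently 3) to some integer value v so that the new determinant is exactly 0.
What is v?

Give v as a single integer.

det is linear in entry M[0][0]: det = old_det + (v - 3) * C_00
Cofactor C_00 = -5
Want det = 0: -20 + (v - 3) * -5 = 0
  (v - 3) = 20 / -5 = -4
  v = 3 + (-4) = -1

Answer: -1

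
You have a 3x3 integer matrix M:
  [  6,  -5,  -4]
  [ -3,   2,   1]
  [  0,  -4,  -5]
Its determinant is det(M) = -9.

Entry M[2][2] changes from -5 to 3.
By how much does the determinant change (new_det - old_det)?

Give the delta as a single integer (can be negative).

Answer: -24

Derivation:
Cofactor C_22 = -3
Entry delta = 3 - -5 = 8
Det delta = entry_delta * cofactor = 8 * -3 = -24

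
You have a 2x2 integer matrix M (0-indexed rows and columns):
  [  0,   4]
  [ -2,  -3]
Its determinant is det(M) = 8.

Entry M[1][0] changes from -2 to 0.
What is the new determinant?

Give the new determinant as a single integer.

Answer: 0

Derivation:
det is linear in row 1: changing M[1][0] by delta changes det by delta * cofactor(1,0).
Cofactor C_10 = (-1)^(1+0) * minor(1,0) = -4
Entry delta = 0 - -2 = 2
Det delta = 2 * -4 = -8
New det = 8 + -8 = 0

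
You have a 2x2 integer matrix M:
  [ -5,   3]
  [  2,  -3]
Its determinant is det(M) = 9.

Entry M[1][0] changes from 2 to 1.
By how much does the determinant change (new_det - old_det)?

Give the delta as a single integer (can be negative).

Answer: 3

Derivation:
Cofactor C_10 = -3
Entry delta = 1 - 2 = -1
Det delta = entry_delta * cofactor = -1 * -3 = 3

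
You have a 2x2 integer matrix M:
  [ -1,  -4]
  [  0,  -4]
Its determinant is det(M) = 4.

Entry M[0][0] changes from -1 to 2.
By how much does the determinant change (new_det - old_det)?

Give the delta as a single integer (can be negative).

Answer: -12

Derivation:
Cofactor C_00 = -4
Entry delta = 2 - -1 = 3
Det delta = entry_delta * cofactor = 3 * -4 = -12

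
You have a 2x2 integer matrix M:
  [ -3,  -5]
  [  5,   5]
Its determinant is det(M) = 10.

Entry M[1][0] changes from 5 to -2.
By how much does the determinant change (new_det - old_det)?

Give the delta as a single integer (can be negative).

Answer: -35

Derivation:
Cofactor C_10 = 5
Entry delta = -2 - 5 = -7
Det delta = entry_delta * cofactor = -7 * 5 = -35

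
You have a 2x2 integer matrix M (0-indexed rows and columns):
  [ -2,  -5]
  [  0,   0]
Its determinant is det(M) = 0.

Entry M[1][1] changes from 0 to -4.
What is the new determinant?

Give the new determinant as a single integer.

Answer: 8

Derivation:
det is linear in row 1: changing M[1][1] by delta changes det by delta * cofactor(1,1).
Cofactor C_11 = (-1)^(1+1) * minor(1,1) = -2
Entry delta = -4 - 0 = -4
Det delta = -4 * -2 = 8
New det = 0 + 8 = 8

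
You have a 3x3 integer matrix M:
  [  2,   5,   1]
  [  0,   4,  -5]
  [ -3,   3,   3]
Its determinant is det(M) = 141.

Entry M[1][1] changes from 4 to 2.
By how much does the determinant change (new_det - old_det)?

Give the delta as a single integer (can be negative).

Cofactor C_11 = 9
Entry delta = 2 - 4 = -2
Det delta = entry_delta * cofactor = -2 * 9 = -18

Answer: -18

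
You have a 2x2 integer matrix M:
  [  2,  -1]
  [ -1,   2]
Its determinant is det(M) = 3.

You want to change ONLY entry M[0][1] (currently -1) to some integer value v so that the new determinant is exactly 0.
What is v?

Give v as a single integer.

det is linear in entry M[0][1]: det = old_det + (v - -1) * C_01
Cofactor C_01 = 1
Want det = 0: 3 + (v - -1) * 1 = 0
  (v - -1) = -3 / 1 = -3
  v = -1 + (-3) = -4

Answer: -4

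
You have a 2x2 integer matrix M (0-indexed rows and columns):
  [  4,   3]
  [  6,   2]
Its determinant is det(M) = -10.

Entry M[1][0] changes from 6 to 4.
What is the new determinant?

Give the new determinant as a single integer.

Answer: -4

Derivation:
det is linear in row 1: changing M[1][0] by delta changes det by delta * cofactor(1,0).
Cofactor C_10 = (-1)^(1+0) * minor(1,0) = -3
Entry delta = 4 - 6 = -2
Det delta = -2 * -3 = 6
New det = -10 + 6 = -4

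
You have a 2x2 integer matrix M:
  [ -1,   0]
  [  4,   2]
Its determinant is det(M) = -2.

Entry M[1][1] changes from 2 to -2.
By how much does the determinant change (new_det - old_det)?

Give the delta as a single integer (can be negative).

Cofactor C_11 = -1
Entry delta = -2 - 2 = -4
Det delta = entry_delta * cofactor = -4 * -1 = 4

Answer: 4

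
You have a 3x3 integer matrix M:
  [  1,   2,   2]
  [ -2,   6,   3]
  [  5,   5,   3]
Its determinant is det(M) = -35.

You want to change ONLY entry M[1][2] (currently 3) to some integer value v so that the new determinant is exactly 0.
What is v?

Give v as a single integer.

Answer: 10

Derivation:
det is linear in entry M[1][2]: det = old_det + (v - 3) * C_12
Cofactor C_12 = 5
Want det = 0: -35 + (v - 3) * 5 = 0
  (v - 3) = 35 / 5 = 7
  v = 3 + (7) = 10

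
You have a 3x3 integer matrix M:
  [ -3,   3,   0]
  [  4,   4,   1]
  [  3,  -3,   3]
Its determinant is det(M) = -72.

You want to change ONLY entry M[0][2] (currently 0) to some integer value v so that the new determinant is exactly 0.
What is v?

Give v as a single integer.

Answer: -3

Derivation:
det is linear in entry M[0][2]: det = old_det + (v - 0) * C_02
Cofactor C_02 = -24
Want det = 0: -72 + (v - 0) * -24 = 0
  (v - 0) = 72 / -24 = -3
  v = 0 + (-3) = -3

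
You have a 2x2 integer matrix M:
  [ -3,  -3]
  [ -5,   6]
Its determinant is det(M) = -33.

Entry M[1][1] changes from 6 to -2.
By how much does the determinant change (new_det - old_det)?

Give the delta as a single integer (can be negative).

Cofactor C_11 = -3
Entry delta = -2 - 6 = -8
Det delta = entry_delta * cofactor = -8 * -3 = 24

Answer: 24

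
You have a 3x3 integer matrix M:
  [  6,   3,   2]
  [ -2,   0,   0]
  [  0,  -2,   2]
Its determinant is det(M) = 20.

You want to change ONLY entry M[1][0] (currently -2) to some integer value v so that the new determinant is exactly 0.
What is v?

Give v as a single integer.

Answer: 0

Derivation:
det is linear in entry M[1][0]: det = old_det + (v - -2) * C_10
Cofactor C_10 = -10
Want det = 0: 20 + (v - -2) * -10 = 0
  (v - -2) = -20 / -10 = 2
  v = -2 + (2) = 0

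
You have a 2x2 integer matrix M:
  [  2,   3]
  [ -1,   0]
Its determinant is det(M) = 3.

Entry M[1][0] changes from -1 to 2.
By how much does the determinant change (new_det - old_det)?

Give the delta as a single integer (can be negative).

Answer: -9

Derivation:
Cofactor C_10 = -3
Entry delta = 2 - -1 = 3
Det delta = entry_delta * cofactor = 3 * -3 = -9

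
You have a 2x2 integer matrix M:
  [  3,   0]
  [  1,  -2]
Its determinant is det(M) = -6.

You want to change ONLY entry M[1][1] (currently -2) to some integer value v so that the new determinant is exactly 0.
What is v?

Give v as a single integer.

det is linear in entry M[1][1]: det = old_det + (v - -2) * C_11
Cofactor C_11 = 3
Want det = 0: -6 + (v - -2) * 3 = 0
  (v - -2) = 6 / 3 = 2
  v = -2 + (2) = 0

Answer: 0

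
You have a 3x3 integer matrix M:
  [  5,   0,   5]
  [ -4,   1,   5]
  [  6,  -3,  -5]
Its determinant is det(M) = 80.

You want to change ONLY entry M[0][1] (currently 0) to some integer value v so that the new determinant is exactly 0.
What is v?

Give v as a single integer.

det is linear in entry M[0][1]: det = old_det + (v - 0) * C_01
Cofactor C_01 = 10
Want det = 0: 80 + (v - 0) * 10 = 0
  (v - 0) = -80 / 10 = -8
  v = 0 + (-8) = -8

Answer: -8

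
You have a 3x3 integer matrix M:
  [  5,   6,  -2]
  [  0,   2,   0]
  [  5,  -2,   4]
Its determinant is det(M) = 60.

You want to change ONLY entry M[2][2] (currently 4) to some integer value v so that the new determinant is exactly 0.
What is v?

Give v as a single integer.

det is linear in entry M[2][2]: det = old_det + (v - 4) * C_22
Cofactor C_22 = 10
Want det = 0: 60 + (v - 4) * 10 = 0
  (v - 4) = -60 / 10 = -6
  v = 4 + (-6) = -2

Answer: -2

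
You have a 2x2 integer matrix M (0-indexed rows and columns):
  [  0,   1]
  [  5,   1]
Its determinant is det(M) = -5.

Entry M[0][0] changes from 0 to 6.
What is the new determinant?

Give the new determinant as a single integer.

Answer: 1

Derivation:
det is linear in row 0: changing M[0][0] by delta changes det by delta * cofactor(0,0).
Cofactor C_00 = (-1)^(0+0) * minor(0,0) = 1
Entry delta = 6 - 0 = 6
Det delta = 6 * 1 = 6
New det = -5 + 6 = 1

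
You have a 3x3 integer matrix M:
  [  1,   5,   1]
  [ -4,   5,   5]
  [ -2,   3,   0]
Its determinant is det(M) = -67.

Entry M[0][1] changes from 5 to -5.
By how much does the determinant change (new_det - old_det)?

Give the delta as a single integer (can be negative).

Answer: 100

Derivation:
Cofactor C_01 = -10
Entry delta = -5 - 5 = -10
Det delta = entry_delta * cofactor = -10 * -10 = 100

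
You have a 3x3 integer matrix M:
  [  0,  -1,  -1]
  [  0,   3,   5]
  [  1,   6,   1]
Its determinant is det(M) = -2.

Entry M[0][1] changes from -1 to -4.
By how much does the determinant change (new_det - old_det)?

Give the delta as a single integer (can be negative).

Answer: -15

Derivation:
Cofactor C_01 = 5
Entry delta = -4 - -1 = -3
Det delta = entry_delta * cofactor = -3 * 5 = -15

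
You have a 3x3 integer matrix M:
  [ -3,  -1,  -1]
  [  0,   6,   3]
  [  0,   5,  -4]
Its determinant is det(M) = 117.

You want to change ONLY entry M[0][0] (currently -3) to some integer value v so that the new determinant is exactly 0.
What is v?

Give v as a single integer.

det is linear in entry M[0][0]: det = old_det + (v - -3) * C_00
Cofactor C_00 = -39
Want det = 0: 117 + (v - -3) * -39 = 0
  (v - -3) = -117 / -39 = 3
  v = -3 + (3) = 0

Answer: 0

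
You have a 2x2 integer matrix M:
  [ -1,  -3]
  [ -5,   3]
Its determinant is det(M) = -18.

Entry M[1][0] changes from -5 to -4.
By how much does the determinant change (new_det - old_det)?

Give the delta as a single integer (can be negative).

Answer: 3

Derivation:
Cofactor C_10 = 3
Entry delta = -4 - -5 = 1
Det delta = entry_delta * cofactor = 1 * 3 = 3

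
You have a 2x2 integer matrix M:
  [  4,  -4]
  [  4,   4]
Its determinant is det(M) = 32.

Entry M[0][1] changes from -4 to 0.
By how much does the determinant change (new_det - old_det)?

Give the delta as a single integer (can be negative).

Answer: -16

Derivation:
Cofactor C_01 = -4
Entry delta = 0 - -4 = 4
Det delta = entry_delta * cofactor = 4 * -4 = -16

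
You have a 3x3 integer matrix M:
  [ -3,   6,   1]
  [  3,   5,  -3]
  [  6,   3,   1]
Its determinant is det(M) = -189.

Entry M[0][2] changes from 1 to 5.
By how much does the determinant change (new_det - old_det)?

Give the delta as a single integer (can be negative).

Cofactor C_02 = -21
Entry delta = 5 - 1 = 4
Det delta = entry_delta * cofactor = 4 * -21 = -84

Answer: -84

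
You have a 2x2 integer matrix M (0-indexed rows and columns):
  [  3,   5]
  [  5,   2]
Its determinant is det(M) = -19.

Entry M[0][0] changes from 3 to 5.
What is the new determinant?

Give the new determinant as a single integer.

Answer: -15

Derivation:
det is linear in row 0: changing M[0][0] by delta changes det by delta * cofactor(0,0).
Cofactor C_00 = (-1)^(0+0) * minor(0,0) = 2
Entry delta = 5 - 3 = 2
Det delta = 2 * 2 = 4
New det = -19 + 4 = -15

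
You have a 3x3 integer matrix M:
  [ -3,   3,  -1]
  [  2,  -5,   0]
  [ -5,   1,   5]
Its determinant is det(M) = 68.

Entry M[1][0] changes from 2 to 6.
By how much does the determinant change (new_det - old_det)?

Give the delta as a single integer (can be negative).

Cofactor C_10 = -16
Entry delta = 6 - 2 = 4
Det delta = entry_delta * cofactor = 4 * -16 = -64

Answer: -64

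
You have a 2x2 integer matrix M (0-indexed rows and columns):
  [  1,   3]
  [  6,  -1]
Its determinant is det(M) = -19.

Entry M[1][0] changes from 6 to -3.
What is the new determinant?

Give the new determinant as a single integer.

Answer: 8

Derivation:
det is linear in row 1: changing M[1][0] by delta changes det by delta * cofactor(1,0).
Cofactor C_10 = (-1)^(1+0) * minor(1,0) = -3
Entry delta = -3 - 6 = -9
Det delta = -9 * -3 = 27
New det = -19 + 27 = 8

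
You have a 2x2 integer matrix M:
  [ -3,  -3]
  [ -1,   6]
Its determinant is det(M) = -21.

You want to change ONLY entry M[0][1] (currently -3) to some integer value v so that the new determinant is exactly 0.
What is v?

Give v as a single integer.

det is linear in entry M[0][1]: det = old_det + (v - -3) * C_01
Cofactor C_01 = 1
Want det = 0: -21 + (v - -3) * 1 = 0
  (v - -3) = 21 / 1 = 21
  v = -3 + (21) = 18

Answer: 18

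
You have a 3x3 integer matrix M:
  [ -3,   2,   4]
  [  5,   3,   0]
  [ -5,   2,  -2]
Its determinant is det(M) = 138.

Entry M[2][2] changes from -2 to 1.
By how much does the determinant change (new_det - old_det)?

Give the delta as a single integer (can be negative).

Cofactor C_22 = -19
Entry delta = 1 - -2 = 3
Det delta = entry_delta * cofactor = 3 * -19 = -57

Answer: -57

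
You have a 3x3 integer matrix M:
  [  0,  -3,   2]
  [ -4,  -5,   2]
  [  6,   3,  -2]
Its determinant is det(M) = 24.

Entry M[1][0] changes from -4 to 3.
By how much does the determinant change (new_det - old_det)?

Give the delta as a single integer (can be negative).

Answer: 0

Derivation:
Cofactor C_10 = 0
Entry delta = 3 - -4 = 7
Det delta = entry_delta * cofactor = 7 * 0 = 0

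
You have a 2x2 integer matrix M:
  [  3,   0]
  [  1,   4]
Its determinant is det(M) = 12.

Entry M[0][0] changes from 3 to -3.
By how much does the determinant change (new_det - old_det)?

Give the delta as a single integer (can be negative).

Answer: -24

Derivation:
Cofactor C_00 = 4
Entry delta = -3 - 3 = -6
Det delta = entry_delta * cofactor = -6 * 4 = -24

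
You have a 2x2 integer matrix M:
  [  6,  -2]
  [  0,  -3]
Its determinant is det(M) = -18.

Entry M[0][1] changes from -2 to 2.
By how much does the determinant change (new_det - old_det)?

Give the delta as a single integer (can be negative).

Answer: 0

Derivation:
Cofactor C_01 = 0
Entry delta = 2 - -2 = 4
Det delta = entry_delta * cofactor = 4 * 0 = 0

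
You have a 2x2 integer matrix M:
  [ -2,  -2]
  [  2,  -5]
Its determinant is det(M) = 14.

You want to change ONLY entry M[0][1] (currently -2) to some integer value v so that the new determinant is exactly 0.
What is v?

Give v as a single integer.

Answer: 5

Derivation:
det is linear in entry M[0][1]: det = old_det + (v - -2) * C_01
Cofactor C_01 = -2
Want det = 0: 14 + (v - -2) * -2 = 0
  (v - -2) = -14 / -2 = 7
  v = -2 + (7) = 5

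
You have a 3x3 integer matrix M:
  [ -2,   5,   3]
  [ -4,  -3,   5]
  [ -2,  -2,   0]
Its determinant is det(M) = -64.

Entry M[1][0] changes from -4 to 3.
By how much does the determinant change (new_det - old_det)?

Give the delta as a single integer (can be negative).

Answer: -42

Derivation:
Cofactor C_10 = -6
Entry delta = 3 - -4 = 7
Det delta = entry_delta * cofactor = 7 * -6 = -42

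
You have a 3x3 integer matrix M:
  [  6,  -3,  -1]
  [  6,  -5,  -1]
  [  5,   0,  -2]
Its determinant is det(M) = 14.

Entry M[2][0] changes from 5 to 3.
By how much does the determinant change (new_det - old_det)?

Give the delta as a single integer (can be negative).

Cofactor C_20 = -2
Entry delta = 3 - 5 = -2
Det delta = entry_delta * cofactor = -2 * -2 = 4

Answer: 4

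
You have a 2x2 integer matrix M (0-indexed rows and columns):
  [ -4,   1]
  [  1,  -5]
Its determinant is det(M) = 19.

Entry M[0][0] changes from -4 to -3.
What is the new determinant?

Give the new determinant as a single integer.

det is linear in row 0: changing M[0][0] by delta changes det by delta * cofactor(0,0).
Cofactor C_00 = (-1)^(0+0) * minor(0,0) = -5
Entry delta = -3 - -4 = 1
Det delta = 1 * -5 = -5
New det = 19 + -5 = 14

Answer: 14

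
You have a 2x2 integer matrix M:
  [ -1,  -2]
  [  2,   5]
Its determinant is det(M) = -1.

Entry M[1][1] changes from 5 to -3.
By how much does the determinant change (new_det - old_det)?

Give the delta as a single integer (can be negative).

Answer: 8

Derivation:
Cofactor C_11 = -1
Entry delta = -3 - 5 = -8
Det delta = entry_delta * cofactor = -8 * -1 = 8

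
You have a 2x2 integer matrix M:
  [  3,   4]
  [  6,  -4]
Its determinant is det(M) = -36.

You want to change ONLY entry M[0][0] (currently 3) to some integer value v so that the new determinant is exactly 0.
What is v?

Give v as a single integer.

Answer: -6

Derivation:
det is linear in entry M[0][0]: det = old_det + (v - 3) * C_00
Cofactor C_00 = -4
Want det = 0: -36 + (v - 3) * -4 = 0
  (v - 3) = 36 / -4 = -9
  v = 3 + (-9) = -6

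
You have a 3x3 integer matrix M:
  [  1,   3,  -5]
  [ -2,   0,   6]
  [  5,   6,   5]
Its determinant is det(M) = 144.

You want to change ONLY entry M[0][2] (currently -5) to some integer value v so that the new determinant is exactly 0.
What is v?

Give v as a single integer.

Answer: 7

Derivation:
det is linear in entry M[0][2]: det = old_det + (v - -5) * C_02
Cofactor C_02 = -12
Want det = 0: 144 + (v - -5) * -12 = 0
  (v - -5) = -144 / -12 = 12
  v = -5 + (12) = 7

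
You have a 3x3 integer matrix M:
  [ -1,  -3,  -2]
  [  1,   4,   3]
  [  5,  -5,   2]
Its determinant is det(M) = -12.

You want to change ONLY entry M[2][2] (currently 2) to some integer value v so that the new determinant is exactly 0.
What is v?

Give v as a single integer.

Answer: -10

Derivation:
det is linear in entry M[2][2]: det = old_det + (v - 2) * C_22
Cofactor C_22 = -1
Want det = 0: -12 + (v - 2) * -1 = 0
  (v - 2) = 12 / -1 = -12
  v = 2 + (-12) = -10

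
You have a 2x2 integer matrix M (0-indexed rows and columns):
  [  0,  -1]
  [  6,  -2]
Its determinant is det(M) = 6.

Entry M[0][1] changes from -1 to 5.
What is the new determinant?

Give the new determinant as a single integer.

det is linear in row 0: changing M[0][1] by delta changes det by delta * cofactor(0,1).
Cofactor C_01 = (-1)^(0+1) * minor(0,1) = -6
Entry delta = 5 - -1 = 6
Det delta = 6 * -6 = -36
New det = 6 + -36 = -30

Answer: -30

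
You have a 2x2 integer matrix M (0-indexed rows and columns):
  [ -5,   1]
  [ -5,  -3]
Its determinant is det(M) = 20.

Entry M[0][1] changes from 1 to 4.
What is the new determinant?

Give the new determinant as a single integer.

det is linear in row 0: changing M[0][1] by delta changes det by delta * cofactor(0,1).
Cofactor C_01 = (-1)^(0+1) * minor(0,1) = 5
Entry delta = 4 - 1 = 3
Det delta = 3 * 5 = 15
New det = 20 + 15 = 35

Answer: 35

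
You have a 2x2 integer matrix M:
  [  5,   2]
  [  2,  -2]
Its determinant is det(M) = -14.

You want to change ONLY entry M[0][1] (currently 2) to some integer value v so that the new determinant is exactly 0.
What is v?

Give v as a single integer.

det is linear in entry M[0][1]: det = old_det + (v - 2) * C_01
Cofactor C_01 = -2
Want det = 0: -14 + (v - 2) * -2 = 0
  (v - 2) = 14 / -2 = -7
  v = 2 + (-7) = -5

Answer: -5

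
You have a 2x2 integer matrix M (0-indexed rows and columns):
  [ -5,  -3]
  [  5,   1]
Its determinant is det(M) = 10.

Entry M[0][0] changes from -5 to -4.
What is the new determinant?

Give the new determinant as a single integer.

det is linear in row 0: changing M[0][0] by delta changes det by delta * cofactor(0,0).
Cofactor C_00 = (-1)^(0+0) * minor(0,0) = 1
Entry delta = -4 - -5 = 1
Det delta = 1 * 1 = 1
New det = 10 + 1 = 11

Answer: 11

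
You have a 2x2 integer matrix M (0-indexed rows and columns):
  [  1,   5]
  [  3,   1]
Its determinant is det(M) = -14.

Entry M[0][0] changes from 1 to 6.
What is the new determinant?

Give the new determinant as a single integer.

Answer: -9

Derivation:
det is linear in row 0: changing M[0][0] by delta changes det by delta * cofactor(0,0).
Cofactor C_00 = (-1)^(0+0) * minor(0,0) = 1
Entry delta = 6 - 1 = 5
Det delta = 5 * 1 = 5
New det = -14 + 5 = -9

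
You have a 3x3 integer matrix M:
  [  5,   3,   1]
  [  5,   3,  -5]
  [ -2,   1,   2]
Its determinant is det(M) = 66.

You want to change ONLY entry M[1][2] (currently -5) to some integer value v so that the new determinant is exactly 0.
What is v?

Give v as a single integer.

Answer: 1

Derivation:
det is linear in entry M[1][2]: det = old_det + (v - -5) * C_12
Cofactor C_12 = -11
Want det = 0: 66 + (v - -5) * -11 = 0
  (v - -5) = -66 / -11 = 6
  v = -5 + (6) = 1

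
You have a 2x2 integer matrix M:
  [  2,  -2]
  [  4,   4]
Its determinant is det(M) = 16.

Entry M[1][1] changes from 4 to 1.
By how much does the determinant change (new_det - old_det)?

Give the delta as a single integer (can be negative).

Answer: -6

Derivation:
Cofactor C_11 = 2
Entry delta = 1 - 4 = -3
Det delta = entry_delta * cofactor = -3 * 2 = -6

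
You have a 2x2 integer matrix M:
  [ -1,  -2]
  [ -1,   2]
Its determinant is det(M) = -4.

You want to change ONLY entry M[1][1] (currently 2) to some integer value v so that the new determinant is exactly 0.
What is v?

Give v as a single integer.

det is linear in entry M[1][1]: det = old_det + (v - 2) * C_11
Cofactor C_11 = -1
Want det = 0: -4 + (v - 2) * -1 = 0
  (v - 2) = 4 / -1 = -4
  v = 2 + (-4) = -2

Answer: -2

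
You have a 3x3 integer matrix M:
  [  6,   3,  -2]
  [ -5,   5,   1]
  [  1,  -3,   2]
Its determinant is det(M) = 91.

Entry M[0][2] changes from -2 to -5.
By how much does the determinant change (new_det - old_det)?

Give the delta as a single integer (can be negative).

Answer: -30

Derivation:
Cofactor C_02 = 10
Entry delta = -5 - -2 = -3
Det delta = entry_delta * cofactor = -3 * 10 = -30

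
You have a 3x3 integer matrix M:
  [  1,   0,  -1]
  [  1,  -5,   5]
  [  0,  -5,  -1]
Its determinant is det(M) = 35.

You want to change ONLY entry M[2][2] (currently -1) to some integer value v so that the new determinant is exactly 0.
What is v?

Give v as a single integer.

det is linear in entry M[2][2]: det = old_det + (v - -1) * C_22
Cofactor C_22 = -5
Want det = 0: 35 + (v - -1) * -5 = 0
  (v - -1) = -35 / -5 = 7
  v = -1 + (7) = 6

Answer: 6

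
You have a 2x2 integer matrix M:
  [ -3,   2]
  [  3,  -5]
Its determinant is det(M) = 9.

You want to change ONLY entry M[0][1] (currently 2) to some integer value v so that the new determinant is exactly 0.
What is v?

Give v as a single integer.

det is linear in entry M[0][1]: det = old_det + (v - 2) * C_01
Cofactor C_01 = -3
Want det = 0: 9 + (v - 2) * -3 = 0
  (v - 2) = -9 / -3 = 3
  v = 2 + (3) = 5

Answer: 5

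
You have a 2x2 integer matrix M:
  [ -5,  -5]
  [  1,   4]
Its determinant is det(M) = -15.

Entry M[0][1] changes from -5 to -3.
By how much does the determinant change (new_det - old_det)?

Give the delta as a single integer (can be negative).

Cofactor C_01 = -1
Entry delta = -3 - -5 = 2
Det delta = entry_delta * cofactor = 2 * -1 = -2

Answer: -2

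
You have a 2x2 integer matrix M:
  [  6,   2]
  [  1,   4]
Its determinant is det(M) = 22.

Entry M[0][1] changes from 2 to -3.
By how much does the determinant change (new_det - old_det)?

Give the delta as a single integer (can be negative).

Cofactor C_01 = -1
Entry delta = -3 - 2 = -5
Det delta = entry_delta * cofactor = -5 * -1 = 5

Answer: 5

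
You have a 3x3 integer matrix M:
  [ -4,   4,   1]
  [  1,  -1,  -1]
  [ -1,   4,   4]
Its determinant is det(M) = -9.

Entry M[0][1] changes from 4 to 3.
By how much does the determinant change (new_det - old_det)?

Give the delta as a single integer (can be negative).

Cofactor C_01 = -3
Entry delta = 3 - 4 = -1
Det delta = entry_delta * cofactor = -1 * -3 = 3

Answer: 3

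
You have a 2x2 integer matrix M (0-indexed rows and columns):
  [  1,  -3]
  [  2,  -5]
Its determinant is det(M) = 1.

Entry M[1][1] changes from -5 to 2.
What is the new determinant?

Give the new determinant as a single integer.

det is linear in row 1: changing M[1][1] by delta changes det by delta * cofactor(1,1).
Cofactor C_11 = (-1)^(1+1) * minor(1,1) = 1
Entry delta = 2 - -5 = 7
Det delta = 7 * 1 = 7
New det = 1 + 7 = 8

Answer: 8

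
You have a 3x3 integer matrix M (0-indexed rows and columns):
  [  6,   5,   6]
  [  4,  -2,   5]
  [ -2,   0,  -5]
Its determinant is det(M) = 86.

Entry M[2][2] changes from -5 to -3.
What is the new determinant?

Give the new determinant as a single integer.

Answer: 22

Derivation:
det is linear in row 2: changing M[2][2] by delta changes det by delta * cofactor(2,2).
Cofactor C_22 = (-1)^(2+2) * minor(2,2) = -32
Entry delta = -3 - -5 = 2
Det delta = 2 * -32 = -64
New det = 86 + -64 = 22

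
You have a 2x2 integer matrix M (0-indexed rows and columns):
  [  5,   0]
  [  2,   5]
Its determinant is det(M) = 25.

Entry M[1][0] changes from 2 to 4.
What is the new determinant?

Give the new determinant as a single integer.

Answer: 25

Derivation:
det is linear in row 1: changing M[1][0] by delta changes det by delta * cofactor(1,0).
Cofactor C_10 = (-1)^(1+0) * minor(1,0) = 0
Entry delta = 4 - 2 = 2
Det delta = 2 * 0 = 0
New det = 25 + 0 = 25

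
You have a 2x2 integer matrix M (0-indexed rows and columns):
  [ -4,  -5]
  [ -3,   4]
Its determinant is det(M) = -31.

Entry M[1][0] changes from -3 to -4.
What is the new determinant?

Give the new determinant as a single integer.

Answer: -36

Derivation:
det is linear in row 1: changing M[1][0] by delta changes det by delta * cofactor(1,0).
Cofactor C_10 = (-1)^(1+0) * minor(1,0) = 5
Entry delta = -4 - -3 = -1
Det delta = -1 * 5 = -5
New det = -31 + -5 = -36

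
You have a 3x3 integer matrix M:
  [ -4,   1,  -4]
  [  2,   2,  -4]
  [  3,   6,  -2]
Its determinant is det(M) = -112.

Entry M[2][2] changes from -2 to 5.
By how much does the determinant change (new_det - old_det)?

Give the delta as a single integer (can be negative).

Answer: -70

Derivation:
Cofactor C_22 = -10
Entry delta = 5 - -2 = 7
Det delta = entry_delta * cofactor = 7 * -10 = -70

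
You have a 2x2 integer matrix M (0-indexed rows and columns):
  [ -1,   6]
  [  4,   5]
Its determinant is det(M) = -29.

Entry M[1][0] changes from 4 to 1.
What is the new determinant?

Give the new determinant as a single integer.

det is linear in row 1: changing M[1][0] by delta changes det by delta * cofactor(1,0).
Cofactor C_10 = (-1)^(1+0) * minor(1,0) = -6
Entry delta = 1 - 4 = -3
Det delta = -3 * -6 = 18
New det = -29 + 18 = -11

Answer: -11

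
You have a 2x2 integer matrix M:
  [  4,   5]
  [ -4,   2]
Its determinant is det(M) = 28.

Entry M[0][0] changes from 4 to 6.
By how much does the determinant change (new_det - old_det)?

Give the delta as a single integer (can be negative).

Cofactor C_00 = 2
Entry delta = 6 - 4 = 2
Det delta = entry_delta * cofactor = 2 * 2 = 4

Answer: 4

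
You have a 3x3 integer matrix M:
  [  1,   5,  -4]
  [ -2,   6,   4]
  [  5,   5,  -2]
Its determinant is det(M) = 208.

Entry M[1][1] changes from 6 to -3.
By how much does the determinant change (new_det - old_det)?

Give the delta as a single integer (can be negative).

Cofactor C_11 = 18
Entry delta = -3 - 6 = -9
Det delta = entry_delta * cofactor = -9 * 18 = -162

Answer: -162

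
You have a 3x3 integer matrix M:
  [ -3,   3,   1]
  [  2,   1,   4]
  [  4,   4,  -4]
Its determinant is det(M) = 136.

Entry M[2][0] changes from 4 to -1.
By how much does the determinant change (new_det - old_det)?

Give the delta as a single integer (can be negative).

Answer: -55

Derivation:
Cofactor C_20 = 11
Entry delta = -1 - 4 = -5
Det delta = entry_delta * cofactor = -5 * 11 = -55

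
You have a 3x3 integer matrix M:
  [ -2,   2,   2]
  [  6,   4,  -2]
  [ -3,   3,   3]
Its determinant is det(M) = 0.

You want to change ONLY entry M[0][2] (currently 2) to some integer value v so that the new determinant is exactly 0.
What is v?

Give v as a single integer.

det is linear in entry M[0][2]: det = old_det + (v - 2) * C_02
Cofactor C_02 = 30
Want det = 0: 0 + (v - 2) * 30 = 0
  (v - 2) = 0 / 30 = 0
  v = 2 + (0) = 2

Answer: 2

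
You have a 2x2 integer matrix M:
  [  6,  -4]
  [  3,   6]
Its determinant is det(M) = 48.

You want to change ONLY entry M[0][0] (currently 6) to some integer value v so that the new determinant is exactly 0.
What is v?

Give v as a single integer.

det is linear in entry M[0][0]: det = old_det + (v - 6) * C_00
Cofactor C_00 = 6
Want det = 0: 48 + (v - 6) * 6 = 0
  (v - 6) = -48 / 6 = -8
  v = 6 + (-8) = -2

Answer: -2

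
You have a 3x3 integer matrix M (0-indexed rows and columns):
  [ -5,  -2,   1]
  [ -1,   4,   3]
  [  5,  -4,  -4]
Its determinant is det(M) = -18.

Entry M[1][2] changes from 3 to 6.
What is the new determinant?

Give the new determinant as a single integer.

Answer: -108

Derivation:
det is linear in row 1: changing M[1][2] by delta changes det by delta * cofactor(1,2).
Cofactor C_12 = (-1)^(1+2) * minor(1,2) = -30
Entry delta = 6 - 3 = 3
Det delta = 3 * -30 = -90
New det = -18 + -90 = -108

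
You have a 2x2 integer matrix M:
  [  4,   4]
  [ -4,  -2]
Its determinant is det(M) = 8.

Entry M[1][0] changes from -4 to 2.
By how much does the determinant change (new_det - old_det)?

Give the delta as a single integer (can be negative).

Answer: -24

Derivation:
Cofactor C_10 = -4
Entry delta = 2 - -4 = 6
Det delta = entry_delta * cofactor = 6 * -4 = -24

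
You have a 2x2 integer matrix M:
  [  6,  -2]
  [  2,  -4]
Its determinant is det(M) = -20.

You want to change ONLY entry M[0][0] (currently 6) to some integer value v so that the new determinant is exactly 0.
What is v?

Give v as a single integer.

Answer: 1

Derivation:
det is linear in entry M[0][0]: det = old_det + (v - 6) * C_00
Cofactor C_00 = -4
Want det = 0: -20 + (v - 6) * -4 = 0
  (v - 6) = 20 / -4 = -5
  v = 6 + (-5) = 1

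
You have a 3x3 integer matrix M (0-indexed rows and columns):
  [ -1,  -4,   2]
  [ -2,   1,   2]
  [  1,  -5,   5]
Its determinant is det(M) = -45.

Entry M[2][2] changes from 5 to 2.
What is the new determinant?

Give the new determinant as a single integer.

Answer: -18

Derivation:
det is linear in row 2: changing M[2][2] by delta changes det by delta * cofactor(2,2).
Cofactor C_22 = (-1)^(2+2) * minor(2,2) = -9
Entry delta = 2 - 5 = -3
Det delta = -3 * -9 = 27
New det = -45 + 27 = -18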